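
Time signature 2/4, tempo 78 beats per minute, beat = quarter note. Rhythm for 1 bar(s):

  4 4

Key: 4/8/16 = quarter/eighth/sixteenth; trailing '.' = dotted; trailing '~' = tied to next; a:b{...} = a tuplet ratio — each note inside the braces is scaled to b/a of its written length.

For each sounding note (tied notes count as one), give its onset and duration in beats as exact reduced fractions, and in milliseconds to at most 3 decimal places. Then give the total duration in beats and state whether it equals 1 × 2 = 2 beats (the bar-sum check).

1) 0.0ms=0b +769.231ms=1b
2) 769.231ms=1b +769.231ms=1b
Σ=2b of 2 (78bpm 2/4) — PASS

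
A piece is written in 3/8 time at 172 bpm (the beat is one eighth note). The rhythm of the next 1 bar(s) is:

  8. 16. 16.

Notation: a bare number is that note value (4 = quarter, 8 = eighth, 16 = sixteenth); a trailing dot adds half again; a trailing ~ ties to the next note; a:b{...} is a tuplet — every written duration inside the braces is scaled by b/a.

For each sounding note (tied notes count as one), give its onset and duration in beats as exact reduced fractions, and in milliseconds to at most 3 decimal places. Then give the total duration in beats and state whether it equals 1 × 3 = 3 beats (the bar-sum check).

1) 0.0ms=0b +523.256ms=3/2b
2) 523.256ms=3/2b +261.628ms=3/4b
3) 784.884ms=9/4b +261.628ms=3/4b
Σ=3b of 3 (172bpm 3/8) — PASS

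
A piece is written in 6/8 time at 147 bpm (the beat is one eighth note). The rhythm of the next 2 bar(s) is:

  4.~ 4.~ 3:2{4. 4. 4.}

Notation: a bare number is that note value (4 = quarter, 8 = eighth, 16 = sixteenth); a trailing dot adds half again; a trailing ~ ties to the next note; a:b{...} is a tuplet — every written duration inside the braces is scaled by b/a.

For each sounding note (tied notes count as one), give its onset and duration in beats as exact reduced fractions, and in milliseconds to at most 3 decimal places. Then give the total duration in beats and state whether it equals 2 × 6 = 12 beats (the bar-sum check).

1) 0.0ms=0b +3265.306ms=8b
2) 3265.306ms=8b +816.327ms=2b
3) 4081.633ms=10b +816.327ms=2b
Σ=12b of 12 (147bpm 6/8) — PASS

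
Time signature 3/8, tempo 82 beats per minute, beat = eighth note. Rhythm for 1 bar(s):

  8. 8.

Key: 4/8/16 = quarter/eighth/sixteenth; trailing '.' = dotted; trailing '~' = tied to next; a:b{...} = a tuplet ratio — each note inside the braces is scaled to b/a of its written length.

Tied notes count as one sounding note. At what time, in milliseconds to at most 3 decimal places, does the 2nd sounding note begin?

note 2 onset = 3/2b = 1097.561ms

1. 0.0ms @ 0 + 1097.561ms (3/2)
2. 1097.561ms @ 3/2 + 1097.561ms (3/2)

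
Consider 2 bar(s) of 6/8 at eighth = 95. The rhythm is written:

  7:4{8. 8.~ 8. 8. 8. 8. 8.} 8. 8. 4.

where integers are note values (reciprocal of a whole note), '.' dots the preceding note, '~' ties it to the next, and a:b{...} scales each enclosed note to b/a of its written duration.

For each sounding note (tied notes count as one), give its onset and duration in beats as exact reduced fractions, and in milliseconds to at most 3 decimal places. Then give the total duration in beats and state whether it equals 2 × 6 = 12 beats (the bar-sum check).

1) 0.0ms=0b +541.353ms=6/7b
2) 541.353ms=6/7b +1082.707ms=12/7b
3) 1624.06ms=18/7b +541.353ms=6/7b
4) 2165.414ms=24/7b +541.353ms=6/7b
5) 2706.767ms=30/7b +541.353ms=6/7b
6) 3248.12ms=36/7b +541.353ms=6/7b
7) 3789.474ms=6b +947.368ms=3/2b
8) 4736.842ms=15/2b +947.368ms=3/2b
9) 5684.211ms=9b +1894.737ms=3b
Σ=12b of 12 (95bpm 6/8) — PASS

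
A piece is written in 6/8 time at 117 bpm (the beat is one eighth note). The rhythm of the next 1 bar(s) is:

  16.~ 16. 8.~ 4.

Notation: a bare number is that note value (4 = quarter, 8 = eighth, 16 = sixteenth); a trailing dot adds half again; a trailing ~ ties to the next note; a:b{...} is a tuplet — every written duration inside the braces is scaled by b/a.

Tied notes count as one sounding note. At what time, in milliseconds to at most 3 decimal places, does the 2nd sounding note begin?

1. 0.0ms @ 0 + 769.231ms (3/2)
2. 769.231ms @ 3/2 + 2307.692ms (9/2)

note 2 onset = 3/2b = 769.231ms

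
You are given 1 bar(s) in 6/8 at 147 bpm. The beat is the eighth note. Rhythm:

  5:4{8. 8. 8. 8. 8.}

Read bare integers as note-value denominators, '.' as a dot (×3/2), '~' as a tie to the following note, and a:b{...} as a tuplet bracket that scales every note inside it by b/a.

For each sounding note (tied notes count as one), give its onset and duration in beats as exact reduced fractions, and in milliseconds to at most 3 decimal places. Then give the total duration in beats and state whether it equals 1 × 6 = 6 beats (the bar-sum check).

1) 0.0ms=0b +489.796ms=6/5b
2) 489.796ms=6/5b +489.796ms=6/5b
3) 979.592ms=12/5b +489.796ms=6/5b
4) 1469.388ms=18/5b +489.796ms=6/5b
5) 1959.184ms=24/5b +489.796ms=6/5b
Σ=6b of 6 (147bpm 6/8) — PASS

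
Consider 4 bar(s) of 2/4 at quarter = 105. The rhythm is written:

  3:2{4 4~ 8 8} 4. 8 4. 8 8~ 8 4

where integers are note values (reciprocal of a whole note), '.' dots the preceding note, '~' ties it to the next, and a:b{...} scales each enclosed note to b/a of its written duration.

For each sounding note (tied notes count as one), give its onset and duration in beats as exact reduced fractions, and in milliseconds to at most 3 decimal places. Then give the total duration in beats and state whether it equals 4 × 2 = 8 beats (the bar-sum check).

1) 0.0ms=0b +380.952ms=2/3b
2) 380.952ms=2/3b +571.429ms=1b
3) 952.381ms=5/3b +190.476ms=1/3b
4) 1142.857ms=2b +857.143ms=3/2b
5) 2000.0ms=7/2b +285.714ms=1/2b
6) 2285.714ms=4b +857.143ms=3/2b
7) 3142.857ms=11/2b +285.714ms=1/2b
8) 3428.571ms=6b +571.429ms=1b
9) 4000.0ms=7b +571.429ms=1b
Σ=8b of 8 (105bpm 2/4) — PASS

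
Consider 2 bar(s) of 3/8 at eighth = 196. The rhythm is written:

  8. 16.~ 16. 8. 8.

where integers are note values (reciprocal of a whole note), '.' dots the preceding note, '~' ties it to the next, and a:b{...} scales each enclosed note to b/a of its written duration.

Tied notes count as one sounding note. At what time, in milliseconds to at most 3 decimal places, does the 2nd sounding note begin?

1. 0.0ms @ 0 + 459.184ms (3/2)
2. 459.184ms @ 3/2 + 459.184ms (3/2)
3. 918.367ms @ 3 + 459.184ms (3/2)
4. 1377.551ms @ 9/2 + 459.184ms (3/2)

note 2 onset = 3/2b = 459.184ms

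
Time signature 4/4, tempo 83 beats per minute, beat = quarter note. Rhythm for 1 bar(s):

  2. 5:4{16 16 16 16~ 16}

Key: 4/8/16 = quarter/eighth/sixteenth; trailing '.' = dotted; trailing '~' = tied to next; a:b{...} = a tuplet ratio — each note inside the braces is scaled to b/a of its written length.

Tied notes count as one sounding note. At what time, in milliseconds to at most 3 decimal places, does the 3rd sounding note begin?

1. 0.0ms @ 0 + 2168.675ms (3)
2. 2168.675ms @ 3 + 144.578ms (1/5)
3. 2313.253ms @ 16/5 + 144.578ms (1/5)
4. 2457.831ms @ 17/5 + 144.578ms (1/5)
5. 2602.41ms @ 18/5 + 289.157ms (2/5)

note 3 onset = 16/5b = 2313.253ms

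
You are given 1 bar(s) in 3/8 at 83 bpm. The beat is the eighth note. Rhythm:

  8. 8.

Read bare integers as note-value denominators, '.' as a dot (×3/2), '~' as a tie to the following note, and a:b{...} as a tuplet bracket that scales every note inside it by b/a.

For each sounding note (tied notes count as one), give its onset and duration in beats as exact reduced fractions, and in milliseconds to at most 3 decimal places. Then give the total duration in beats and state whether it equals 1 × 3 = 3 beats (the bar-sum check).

1) 0.0ms=0b +1084.337ms=3/2b
2) 1084.337ms=3/2b +1084.337ms=3/2b
Σ=3b of 3 (83bpm 3/8) — PASS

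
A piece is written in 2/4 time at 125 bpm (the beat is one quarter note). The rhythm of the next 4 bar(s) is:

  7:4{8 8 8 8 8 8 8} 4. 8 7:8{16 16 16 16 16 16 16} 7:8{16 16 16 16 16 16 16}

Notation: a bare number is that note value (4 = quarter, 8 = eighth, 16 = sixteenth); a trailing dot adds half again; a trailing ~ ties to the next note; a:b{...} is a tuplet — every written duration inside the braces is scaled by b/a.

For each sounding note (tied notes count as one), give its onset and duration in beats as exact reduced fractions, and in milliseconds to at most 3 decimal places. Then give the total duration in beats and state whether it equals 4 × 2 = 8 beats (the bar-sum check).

1) 0.0ms=0b +137.143ms=2/7b
2) 137.143ms=2/7b +137.143ms=2/7b
3) 274.286ms=4/7b +137.143ms=2/7b
4) 411.429ms=6/7b +137.143ms=2/7b
5) 548.571ms=8/7b +137.143ms=2/7b
6) 685.714ms=10/7b +137.143ms=2/7b
7) 822.857ms=12/7b +137.143ms=2/7b
8) 960.0ms=2b +720.0ms=3/2b
9) 1680.0ms=7/2b +240.0ms=1/2b
10) 1920.0ms=4b +137.143ms=2/7b
11) 2057.143ms=30/7b +137.143ms=2/7b
12) 2194.286ms=32/7b +137.143ms=2/7b
13) 2331.429ms=34/7b +137.143ms=2/7b
14) 2468.571ms=36/7b +137.143ms=2/7b
15) 2605.714ms=38/7b +137.143ms=2/7b
16) 2742.857ms=40/7b +137.143ms=2/7b
17) 2880.0ms=6b +137.143ms=2/7b
18) 3017.143ms=44/7b +137.143ms=2/7b
19) 3154.286ms=46/7b +137.143ms=2/7b
20) 3291.429ms=48/7b +137.143ms=2/7b
21) 3428.571ms=50/7b +137.143ms=2/7b
22) 3565.714ms=52/7b +137.143ms=2/7b
23) 3702.857ms=54/7b +137.143ms=2/7b
Σ=8b of 8 (125bpm 2/4) — PASS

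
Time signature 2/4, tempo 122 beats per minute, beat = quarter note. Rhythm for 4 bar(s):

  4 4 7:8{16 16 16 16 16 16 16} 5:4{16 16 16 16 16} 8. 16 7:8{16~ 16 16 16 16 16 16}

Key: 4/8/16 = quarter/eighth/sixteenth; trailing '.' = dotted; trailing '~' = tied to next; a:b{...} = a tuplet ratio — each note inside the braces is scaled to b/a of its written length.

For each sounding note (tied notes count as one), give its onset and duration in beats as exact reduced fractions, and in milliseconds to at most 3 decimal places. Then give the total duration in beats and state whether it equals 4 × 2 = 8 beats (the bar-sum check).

1) 0.0ms=0b +491.803ms=1b
2) 491.803ms=1b +491.803ms=1b
3) 983.607ms=2b +140.515ms=2/7b
4) 1124.122ms=16/7b +140.515ms=2/7b
5) 1264.637ms=18/7b +140.515ms=2/7b
6) 1405.152ms=20/7b +140.515ms=2/7b
7) 1545.667ms=22/7b +140.515ms=2/7b
8) 1686.183ms=24/7b +140.515ms=2/7b
9) 1826.698ms=26/7b +140.515ms=2/7b
10) 1967.213ms=4b +98.361ms=1/5b
11) 2065.574ms=21/5b +98.361ms=1/5b
12) 2163.934ms=22/5b +98.361ms=1/5b
13) 2262.295ms=23/5b +98.361ms=1/5b
14) 2360.656ms=24/5b +98.361ms=1/5b
15) 2459.016ms=5b +368.852ms=3/4b
16) 2827.869ms=23/4b +122.951ms=1/4b
17) 2950.82ms=6b +281.03ms=4/7b
18) 3231.85ms=46/7b +140.515ms=2/7b
19) 3372.365ms=48/7b +140.515ms=2/7b
20) 3512.881ms=50/7b +140.515ms=2/7b
21) 3653.396ms=52/7b +140.515ms=2/7b
22) 3793.911ms=54/7b +140.515ms=2/7b
Σ=8b of 8 (122bpm 2/4) — PASS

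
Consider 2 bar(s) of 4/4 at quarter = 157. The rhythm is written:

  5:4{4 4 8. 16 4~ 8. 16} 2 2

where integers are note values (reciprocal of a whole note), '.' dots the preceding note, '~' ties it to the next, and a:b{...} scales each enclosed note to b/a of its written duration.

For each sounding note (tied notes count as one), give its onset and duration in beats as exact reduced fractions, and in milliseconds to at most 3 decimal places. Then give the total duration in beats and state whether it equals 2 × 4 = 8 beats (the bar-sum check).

1) 0.0ms=0b +305.732ms=4/5b
2) 305.732ms=4/5b +305.732ms=4/5b
3) 611.465ms=8/5b +229.299ms=3/5b
4) 840.764ms=11/5b +76.433ms=1/5b
5) 917.197ms=12/5b +535.032ms=7/5b
6) 1452.229ms=19/5b +76.433ms=1/5b
7) 1528.662ms=4b +764.331ms=2b
8) 2292.994ms=6b +764.331ms=2b
Σ=8b of 8 (157bpm 4/4) — PASS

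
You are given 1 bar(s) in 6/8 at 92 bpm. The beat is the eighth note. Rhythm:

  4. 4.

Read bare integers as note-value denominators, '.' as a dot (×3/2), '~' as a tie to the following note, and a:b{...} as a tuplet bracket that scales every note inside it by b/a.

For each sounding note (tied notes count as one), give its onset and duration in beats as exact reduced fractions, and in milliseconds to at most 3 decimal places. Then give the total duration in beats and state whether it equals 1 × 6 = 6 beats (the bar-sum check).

1) 0.0ms=0b +1956.522ms=3b
2) 1956.522ms=3b +1956.522ms=3b
Σ=6b of 6 (92bpm 6/8) — PASS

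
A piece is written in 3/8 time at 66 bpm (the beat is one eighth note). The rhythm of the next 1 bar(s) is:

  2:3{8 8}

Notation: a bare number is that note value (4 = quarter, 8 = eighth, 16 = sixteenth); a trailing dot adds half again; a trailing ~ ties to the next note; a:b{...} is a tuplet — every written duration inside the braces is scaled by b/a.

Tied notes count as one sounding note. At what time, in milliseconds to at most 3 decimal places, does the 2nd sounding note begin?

note 2 onset = 3/2b = 1363.636ms

1. 0.0ms @ 0 + 1363.636ms (3/2)
2. 1363.636ms @ 3/2 + 1363.636ms (3/2)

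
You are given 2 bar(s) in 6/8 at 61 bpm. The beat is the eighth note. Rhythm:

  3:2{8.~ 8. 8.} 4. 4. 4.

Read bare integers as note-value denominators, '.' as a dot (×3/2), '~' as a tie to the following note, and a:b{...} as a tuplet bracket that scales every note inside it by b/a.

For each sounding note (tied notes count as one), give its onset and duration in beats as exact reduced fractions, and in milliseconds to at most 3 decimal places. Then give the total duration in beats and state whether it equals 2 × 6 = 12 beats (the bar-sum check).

1) 0.0ms=0b +1967.213ms=2b
2) 1967.213ms=2b +983.607ms=1b
3) 2950.82ms=3b +2950.82ms=3b
4) 5901.639ms=6b +2950.82ms=3b
5) 8852.459ms=9b +2950.82ms=3b
Σ=12b of 12 (61bpm 6/8) — PASS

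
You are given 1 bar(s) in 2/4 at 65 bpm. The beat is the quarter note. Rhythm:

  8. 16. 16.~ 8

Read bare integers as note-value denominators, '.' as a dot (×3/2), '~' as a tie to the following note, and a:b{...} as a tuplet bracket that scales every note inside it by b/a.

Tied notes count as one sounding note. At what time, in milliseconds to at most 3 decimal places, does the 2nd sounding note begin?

note 2 onset = 3/4b = 692.308ms

1. 0.0ms @ 0 + 692.308ms (3/4)
2. 692.308ms @ 3/4 + 346.154ms (3/8)
3. 1038.462ms @ 9/8 + 807.692ms (7/8)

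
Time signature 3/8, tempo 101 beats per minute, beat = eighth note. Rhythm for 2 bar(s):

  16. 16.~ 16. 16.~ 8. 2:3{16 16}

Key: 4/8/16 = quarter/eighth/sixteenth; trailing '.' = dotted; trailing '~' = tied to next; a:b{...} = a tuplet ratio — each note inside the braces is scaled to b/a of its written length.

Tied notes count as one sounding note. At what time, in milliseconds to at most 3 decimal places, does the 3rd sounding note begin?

1. 0.0ms @ 0 + 445.545ms (3/4)
2. 445.545ms @ 3/4 + 891.089ms (3/2)
3. 1336.634ms @ 9/4 + 1336.634ms (9/4)
4. 2673.267ms @ 9/2 + 445.545ms (3/4)
5. 3118.812ms @ 21/4 + 445.545ms (3/4)

note 3 onset = 9/4b = 1336.634ms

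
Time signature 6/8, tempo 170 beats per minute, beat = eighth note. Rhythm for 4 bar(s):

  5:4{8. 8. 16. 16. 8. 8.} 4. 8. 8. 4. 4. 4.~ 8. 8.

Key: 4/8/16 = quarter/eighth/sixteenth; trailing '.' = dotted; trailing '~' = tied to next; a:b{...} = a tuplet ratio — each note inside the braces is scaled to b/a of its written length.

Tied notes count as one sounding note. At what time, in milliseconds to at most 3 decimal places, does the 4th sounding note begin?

1. 0.0ms @ 0 + 423.529ms (6/5)
2. 423.529ms @ 6/5 + 423.529ms (6/5)
3. 847.059ms @ 12/5 + 211.765ms (3/5)
4. 1058.824ms @ 3 + 211.765ms (3/5)
5. 1270.588ms @ 18/5 + 423.529ms (6/5)
6. 1694.118ms @ 24/5 + 423.529ms (6/5)
7. 2117.647ms @ 6 + 1058.824ms (3)
8. 3176.471ms @ 9 + 529.412ms (3/2)
9. 3705.882ms @ 21/2 + 529.412ms (3/2)
10. 4235.294ms @ 12 + 1058.824ms (3)
11. 5294.118ms @ 15 + 1058.824ms (3)
12. 6352.941ms @ 18 + 1588.235ms (9/2)
13. 7941.176ms @ 45/2 + 529.412ms (3/2)

note 4 onset = 3b = 1058.824ms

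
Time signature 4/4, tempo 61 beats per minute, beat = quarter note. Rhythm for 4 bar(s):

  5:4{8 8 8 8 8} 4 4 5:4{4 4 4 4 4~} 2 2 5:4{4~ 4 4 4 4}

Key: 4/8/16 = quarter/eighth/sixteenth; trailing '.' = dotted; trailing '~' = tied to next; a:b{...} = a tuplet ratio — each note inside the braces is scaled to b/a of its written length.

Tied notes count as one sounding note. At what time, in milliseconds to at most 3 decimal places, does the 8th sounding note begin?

note 8 onset = 4b = 3934.426ms

1. 0.0ms @ 0 + 393.443ms (2/5)
2. 393.443ms @ 2/5 + 393.443ms (2/5)
3. 786.885ms @ 4/5 + 393.443ms (2/5)
4. 1180.328ms @ 6/5 + 393.443ms (2/5)
5. 1573.77ms @ 8/5 + 393.443ms (2/5)
6. 1967.213ms @ 2 + 983.607ms (1)
7. 2950.82ms @ 3 + 983.607ms (1)
8. 3934.426ms @ 4 + 786.885ms (4/5)
9. 4721.311ms @ 24/5 + 786.885ms (4/5)
10. 5508.197ms @ 28/5 + 786.885ms (4/5)
11. 6295.082ms @ 32/5 + 786.885ms (4/5)
12. 7081.967ms @ 36/5 + 2754.098ms (14/5)
13. 9836.066ms @ 10 + 1967.213ms (2)
14. 11803.279ms @ 12 + 1573.77ms (8/5)
15. 13377.049ms @ 68/5 + 786.885ms (4/5)
16. 14163.934ms @ 72/5 + 786.885ms (4/5)
17. 14950.82ms @ 76/5 + 786.885ms (4/5)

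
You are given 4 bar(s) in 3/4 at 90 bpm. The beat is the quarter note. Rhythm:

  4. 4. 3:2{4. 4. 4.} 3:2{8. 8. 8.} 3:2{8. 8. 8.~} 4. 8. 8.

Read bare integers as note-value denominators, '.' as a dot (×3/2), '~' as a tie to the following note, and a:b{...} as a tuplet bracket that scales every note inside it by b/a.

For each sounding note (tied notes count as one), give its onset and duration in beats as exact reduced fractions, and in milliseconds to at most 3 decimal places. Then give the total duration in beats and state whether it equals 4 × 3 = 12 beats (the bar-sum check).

1) 0.0ms=0b +1000.0ms=3/2b
2) 1000.0ms=3/2b +1000.0ms=3/2b
3) 2000.0ms=3b +666.667ms=1b
4) 2666.667ms=4b +666.667ms=1b
5) 3333.333ms=5b +666.667ms=1b
6) 4000.0ms=6b +333.333ms=1/2b
7) 4333.333ms=13/2b +333.333ms=1/2b
8) 4666.667ms=7b +333.333ms=1/2b
9) 5000.0ms=15/2b +333.333ms=1/2b
10) 5333.333ms=8b +333.333ms=1/2b
11) 5666.667ms=17/2b +1333.333ms=2b
12) 7000.0ms=21/2b +500.0ms=3/4b
13) 7500.0ms=45/4b +500.0ms=3/4b
Σ=12b of 12 (90bpm 3/4) — PASS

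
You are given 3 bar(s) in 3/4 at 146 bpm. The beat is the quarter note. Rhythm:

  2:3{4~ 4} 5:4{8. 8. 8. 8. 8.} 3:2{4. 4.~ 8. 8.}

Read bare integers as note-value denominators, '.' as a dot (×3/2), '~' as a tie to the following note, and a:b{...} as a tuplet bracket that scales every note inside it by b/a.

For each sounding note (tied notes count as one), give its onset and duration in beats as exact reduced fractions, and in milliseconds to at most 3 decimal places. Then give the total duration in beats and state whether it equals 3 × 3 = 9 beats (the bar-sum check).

1) 0.0ms=0b +1232.877ms=3b
2) 1232.877ms=3b +246.575ms=3/5b
3) 1479.452ms=18/5b +246.575ms=3/5b
4) 1726.027ms=21/5b +246.575ms=3/5b
5) 1972.603ms=24/5b +246.575ms=3/5b
6) 2219.178ms=27/5b +246.575ms=3/5b
7) 2465.753ms=6b +410.959ms=1b
8) 2876.712ms=7b +616.438ms=3/2b
9) 3493.151ms=17/2b +205.479ms=1/2b
Σ=9b of 9 (146bpm 3/4) — PASS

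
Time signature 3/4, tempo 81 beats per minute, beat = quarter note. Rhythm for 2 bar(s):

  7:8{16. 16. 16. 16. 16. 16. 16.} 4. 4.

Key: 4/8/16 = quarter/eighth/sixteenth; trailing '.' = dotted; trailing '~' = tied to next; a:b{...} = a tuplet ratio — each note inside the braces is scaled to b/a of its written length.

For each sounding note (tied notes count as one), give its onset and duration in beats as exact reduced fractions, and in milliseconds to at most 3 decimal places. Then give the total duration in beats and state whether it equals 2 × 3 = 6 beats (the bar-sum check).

1) 0.0ms=0b +317.46ms=3/7b
2) 317.46ms=3/7b +317.46ms=3/7b
3) 634.921ms=6/7b +317.46ms=3/7b
4) 952.381ms=9/7b +317.46ms=3/7b
5) 1269.841ms=12/7b +317.46ms=3/7b
6) 1587.302ms=15/7b +317.46ms=3/7b
7) 1904.762ms=18/7b +317.46ms=3/7b
8) 2222.222ms=3b +1111.111ms=3/2b
9) 3333.333ms=9/2b +1111.111ms=3/2b
Σ=6b of 6 (81bpm 3/4) — PASS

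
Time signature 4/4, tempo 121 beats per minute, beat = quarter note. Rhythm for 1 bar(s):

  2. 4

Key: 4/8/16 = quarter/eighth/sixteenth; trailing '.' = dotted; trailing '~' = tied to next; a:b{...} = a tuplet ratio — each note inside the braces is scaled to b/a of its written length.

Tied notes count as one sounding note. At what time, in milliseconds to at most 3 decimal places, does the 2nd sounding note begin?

1. 0.0ms @ 0 + 1487.603ms (3)
2. 1487.603ms @ 3 + 495.868ms (1)

note 2 onset = 3b = 1487.603ms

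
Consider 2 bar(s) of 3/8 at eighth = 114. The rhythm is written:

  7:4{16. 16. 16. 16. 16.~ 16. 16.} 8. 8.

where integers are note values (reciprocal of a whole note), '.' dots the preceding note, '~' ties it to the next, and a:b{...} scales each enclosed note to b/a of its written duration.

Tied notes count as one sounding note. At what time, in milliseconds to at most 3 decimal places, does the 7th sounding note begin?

note 7 onset = 3b = 1578.947ms

1. 0.0ms @ 0 + 225.564ms (3/7)
2. 225.564ms @ 3/7 + 225.564ms (3/7)
3. 451.128ms @ 6/7 + 225.564ms (3/7)
4. 676.692ms @ 9/7 + 225.564ms (3/7)
5. 902.256ms @ 12/7 + 451.128ms (6/7)
6. 1353.383ms @ 18/7 + 225.564ms (3/7)
7. 1578.947ms @ 3 + 789.474ms (3/2)
8. 2368.421ms @ 9/2 + 789.474ms (3/2)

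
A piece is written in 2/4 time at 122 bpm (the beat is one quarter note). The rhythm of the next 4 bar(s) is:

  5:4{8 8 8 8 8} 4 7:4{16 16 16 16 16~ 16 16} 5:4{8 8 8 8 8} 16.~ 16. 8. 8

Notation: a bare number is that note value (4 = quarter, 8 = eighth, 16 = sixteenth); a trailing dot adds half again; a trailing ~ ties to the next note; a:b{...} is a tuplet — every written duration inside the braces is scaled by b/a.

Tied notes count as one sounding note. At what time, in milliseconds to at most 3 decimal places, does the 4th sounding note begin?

1. 0.0ms @ 0 + 196.721ms (2/5)
2. 196.721ms @ 2/5 + 196.721ms (2/5)
3. 393.443ms @ 4/5 + 196.721ms (2/5)
4. 590.164ms @ 6/5 + 196.721ms (2/5)
5. 786.885ms @ 8/5 + 196.721ms (2/5)
6. 983.607ms @ 2 + 491.803ms (1)
7. 1475.41ms @ 3 + 70.258ms (1/7)
8. 1545.667ms @ 22/7 + 70.258ms (1/7)
9. 1615.925ms @ 23/7 + 70.258ms (1/7)
10. 1686.183ms @ 24/7 + 70.258ms (1/7)
11. 1756.44ms @ 25/7 + 140.515ms (2/7)
12. 1896.956ms @ 27/7 + 70.258ms (1/7)
13. 1967.213ms @ 4 + 196.721ms (2/5)
14. 2163.934ms @ 22/5 + 196.721ms (2/5)
15. 2360.656ms @ 24/5 + 196.721ms (2/5)
16. 2557.377ms @ 26/5 + 196.721ms (2/5)
17. 2754.098ms @ 28/5 + 196.721ms (2/5)
18. 2950.82ms @ 6 + 368.852ms (3/4)
19. 3319.672ms @ 27/4 + 368.852ms (3/4)
20. 3688.525ms @ 15/2 + 245.902ms (1/2)

note 4 onset = 6/5b = 590.164ms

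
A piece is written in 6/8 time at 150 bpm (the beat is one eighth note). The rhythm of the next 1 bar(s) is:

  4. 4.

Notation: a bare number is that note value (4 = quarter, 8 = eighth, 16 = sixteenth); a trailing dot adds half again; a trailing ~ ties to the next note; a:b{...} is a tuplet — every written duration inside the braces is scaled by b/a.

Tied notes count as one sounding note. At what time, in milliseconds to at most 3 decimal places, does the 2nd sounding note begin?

1. 0.0ms @ 0 + 1200.0ms (3)
2. 1200.0ms @ 3 + 1200.0ms (3)

note 2 onset = 3b = 1200.0ms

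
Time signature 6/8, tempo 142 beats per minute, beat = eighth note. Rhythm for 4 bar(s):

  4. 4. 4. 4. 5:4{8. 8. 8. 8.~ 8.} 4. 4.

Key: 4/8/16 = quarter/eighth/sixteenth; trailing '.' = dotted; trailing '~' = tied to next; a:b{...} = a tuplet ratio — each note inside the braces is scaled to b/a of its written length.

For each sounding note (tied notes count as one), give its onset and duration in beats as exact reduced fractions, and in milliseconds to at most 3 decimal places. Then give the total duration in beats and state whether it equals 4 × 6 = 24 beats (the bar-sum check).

1) 0.0ms=0b +1267.606ms=3b
2) 1267.606ms=3b +1267.606ms=3b
3) 2535.211ms=6b +1267.606ms=3b
4) 3802.817ms=9b +1267.606ms=3b
5) 5070.423ms=12b +507.042ms=6/5b
6) 5577.465ms=66/5b +507.042ms=6/5b
7) 6084.507ms=72/5b +507.042ms=6/5b
8) 6591.549ms=78/5b +1014.085ms=12/5b
9) 7605.634ms=18b +1267.606ms=3b
10) 8873.239ms=21b +1267.606ms=3b
Σ=24b of 24 (142bpm 6/8) — PASS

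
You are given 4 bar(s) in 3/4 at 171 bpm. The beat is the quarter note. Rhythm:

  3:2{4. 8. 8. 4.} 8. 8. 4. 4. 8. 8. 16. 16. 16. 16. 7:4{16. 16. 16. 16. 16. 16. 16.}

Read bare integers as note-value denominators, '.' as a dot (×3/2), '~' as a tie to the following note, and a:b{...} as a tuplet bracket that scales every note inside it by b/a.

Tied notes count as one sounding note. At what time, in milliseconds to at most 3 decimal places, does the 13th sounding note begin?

1. 0.0ms @ 0 + 350.877ms (1)
2. 350.877ms @ 1 + 175.439ms (1/2)
3. 526.316ms @ 3/2 + 175.439ms (1/2)
4. 701.754ms @ 2 + 350.877ms (1)
5. 1052.632ms @ 3 + 263.158ms (3/4)
6. 1315.789ms @ 15/4 + 263.158ms (3/4)
7. 1578.947ms @ 9/2 + 526.316ms (3/2)
8. 2105.263ms @ 6 + 526.316ms (3/2)
9. 2631.579ms @ 15/2 + 263.158ms (3/4)
10. 2894.737ms @ 33/4 + 263.158ms (3/4)
11. 3157.895ms @ 9 + 131.579ms (3/8)
12. 3289.474ms @ 75/8 + 131.579ms (3/8)
13. 3421.053ms @ 39/4 + 131.579ms (3/8)
14. 3552.632ms @ 81/8 + 131.579ms (3/8)
15. 3684.211ms @ 21/2 + 75.188ms (3/14)
16. 3759.398ms @ 75/7 + 75.188ms (3/14)
17. 3834.586ms @ 153/14 + 75.188ms (3/14)
18. 3909.774ms @ 78/7 + 75.188ms (3/14)
19. 3984.962ms @ 159/14 + 75.188ms (3/14)
20. 4060.15ms @ 81/7 + 75.188ms (3/14)
21. 4135.338ms @ 165/14 + 75.188ms (3/14)

note 13 onset = 39/4b = 3421.053ms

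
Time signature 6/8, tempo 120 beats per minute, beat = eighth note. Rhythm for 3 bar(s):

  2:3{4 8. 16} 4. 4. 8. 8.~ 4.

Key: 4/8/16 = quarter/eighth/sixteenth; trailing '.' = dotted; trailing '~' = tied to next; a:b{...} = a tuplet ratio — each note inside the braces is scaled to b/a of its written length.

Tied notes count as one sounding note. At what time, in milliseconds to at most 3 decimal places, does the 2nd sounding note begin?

1. 0.0ms @ 0 + 1500.0ms (3)
2. 1500.0ms @ 3 + 1125.0ms (9/4)
3. 2625.0ms @ 21/4 + 375.0ms (3/4)
4. 3000.0ms @ 6 + 1500.0ms (3)
5. 4500.0ms @ 9 + 1500.0ms (3)
6. 6000.0ms @ 12 + 750.0ms (3/2)
7. 6750.0ms @ 27/2 + 2250.0ms (9/2)

note 2 onset = 3b = 1500.0ms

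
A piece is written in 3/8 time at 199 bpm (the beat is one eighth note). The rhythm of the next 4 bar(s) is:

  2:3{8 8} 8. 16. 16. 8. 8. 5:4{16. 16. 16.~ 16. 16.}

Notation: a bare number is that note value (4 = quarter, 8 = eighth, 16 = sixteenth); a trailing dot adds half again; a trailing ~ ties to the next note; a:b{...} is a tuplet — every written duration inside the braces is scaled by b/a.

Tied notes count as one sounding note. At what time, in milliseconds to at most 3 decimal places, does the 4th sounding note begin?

note 4 onset = 9/2b = 1356.784ms

1. 0.0ms @ 0 + 452.261ms (3/2)
2. 452.261ms @ 3/2 + 452.261ms (3/2)
3. 904.523ms @ 3 + 452.261ms (3/2)
4. 1356.784ms @ 9/2 + 226.131ms (3/4)
5. 1582.915ms @ 21/4 + 226.131ms (3/4)
6. 1809.045ms @ 6 + 452.261ms (3/2)
7. 2261.307ms @ 15/2 + 452.261ms (3/2)
8. 2713.568ms @ 9 + 180.905ms (3/5)
9. 2894.472ms @ 48/5 + 180.905ms (3/5)
10. 3075.377ms @ 51/5 + 361.809ms (6/5)
11. 3437.186ms @ 57/5 + 180.905ms (3/5)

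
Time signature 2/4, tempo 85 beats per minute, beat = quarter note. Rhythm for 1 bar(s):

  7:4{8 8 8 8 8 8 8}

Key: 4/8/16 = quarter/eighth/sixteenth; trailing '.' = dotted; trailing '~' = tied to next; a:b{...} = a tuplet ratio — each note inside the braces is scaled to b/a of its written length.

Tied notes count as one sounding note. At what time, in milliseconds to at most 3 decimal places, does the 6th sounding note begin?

1. 0.0ms @ 0 + 201.681ms (2/7)
2. 201.681ms @ 2/7 + 201.681ms (2/7)
3. 403.361ms @ 4/7 + 201.681ms (2/7)
4. 605.042ms @ 6/7 + 201.681ms (2/7)
5. 806.723ms @ 8/7 + 201.681ms (2/7)
6. 1008.403ms @ 10/7 + 201.681ms (2/7)
7. 1210.084ms @ 12/7 + 201.681ms (2/7)

note 6 onset = 10/7b = 1008.403ms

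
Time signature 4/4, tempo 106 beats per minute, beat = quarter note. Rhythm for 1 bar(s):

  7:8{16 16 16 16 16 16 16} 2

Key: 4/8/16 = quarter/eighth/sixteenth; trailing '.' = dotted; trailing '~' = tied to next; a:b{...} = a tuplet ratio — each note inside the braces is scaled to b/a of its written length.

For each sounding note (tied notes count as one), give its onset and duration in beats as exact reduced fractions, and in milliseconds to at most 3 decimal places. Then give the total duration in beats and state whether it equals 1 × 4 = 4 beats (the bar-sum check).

1) 0.0ms=0b +161.725ms=2/7b
2) 161.725ms=2/7b +161.725ms=2/7b
3) 323.45ms=4/7b +161.725ms=2/7b
4) 485.175ms=6/7b +161.725ms=2/7b
5) 646.9ms=8/7b +161.725ms=2/7b
6) 808.625ms=10/7b +161.725ms=2/7b
7) 970.35ms=12/7b +161.725ms=2/7b
8) 1132.075ms=2b +1132.075ms=2b
Σ=4b of 4 (106bpm 4/4) — PASS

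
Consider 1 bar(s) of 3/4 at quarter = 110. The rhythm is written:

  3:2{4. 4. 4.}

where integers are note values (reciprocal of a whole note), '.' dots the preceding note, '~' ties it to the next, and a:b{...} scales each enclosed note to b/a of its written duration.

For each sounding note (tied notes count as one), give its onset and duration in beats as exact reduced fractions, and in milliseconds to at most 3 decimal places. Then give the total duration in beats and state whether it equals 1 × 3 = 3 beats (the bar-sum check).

1) 0.0ms=0b +545.455ms=1b
2) 545.455ms=1b +545.455ms=1b
3) 1090.909ms=2b +545.455ms=1b
Σ=3b of 3 (110bpm 3/4) — PASS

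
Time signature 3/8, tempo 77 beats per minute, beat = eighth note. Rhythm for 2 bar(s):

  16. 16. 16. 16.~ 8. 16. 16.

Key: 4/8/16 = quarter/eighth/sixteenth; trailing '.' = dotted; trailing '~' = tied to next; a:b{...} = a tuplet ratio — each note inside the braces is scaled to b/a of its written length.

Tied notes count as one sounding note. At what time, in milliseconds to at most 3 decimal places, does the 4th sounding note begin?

1. 0.0ms @ 0 + 584.416ms (3/4)
2. 584.416ms @ 3/4 + 584.416ms (3/4)
3. 1168.831ms @ 3/2 + 584.416ms (3/4)
4. 1753.247ms @ 9/4 + 1753.247ms (9/4)
5. 3506.494ms @ 9/2 + 584.416ms (3/4)
6. 4090.909ms @ 21/4 + 584.416ms (3/4)

note 4 onset = 9/4b = 1753.247ms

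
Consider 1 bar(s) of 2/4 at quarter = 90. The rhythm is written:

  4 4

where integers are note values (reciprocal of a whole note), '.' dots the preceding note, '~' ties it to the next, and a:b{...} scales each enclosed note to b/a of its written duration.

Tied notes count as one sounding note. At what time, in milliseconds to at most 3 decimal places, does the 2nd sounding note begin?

1. 0.0ms @ 0 + 666.667ms (1)
2. 666.667ms @ 1 + 666.667ms (1)

note 2 onset = 1b = 666.667ms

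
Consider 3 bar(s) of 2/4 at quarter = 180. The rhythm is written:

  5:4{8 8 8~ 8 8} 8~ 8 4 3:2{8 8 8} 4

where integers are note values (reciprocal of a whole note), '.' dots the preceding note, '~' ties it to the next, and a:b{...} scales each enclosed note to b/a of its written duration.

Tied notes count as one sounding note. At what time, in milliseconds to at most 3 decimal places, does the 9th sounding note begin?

1. 0.0ms @ 0 + 133.333ms (2/5)
2. 133.333ms @ 2/5 + 133.333ms (2/5)
3. 266.667ms @ 4/5 + 266.667ms (4/5)
4. 533.333ms @ 8/5 + 133.333ms (2/5)
5. 666.667ms @ 2 + 333.333ms (1)
6. 1000.0ms @ 3 + 333.333ms (1)
7. 1333.333ms @ 4 + 111.111ms (1/3)
8. 1444.444ms @ 13/3 + 111.111ms (1/3)
9. 1555.556ms @ 14/3 + 111.111ms (1/3)
10. 1666.667ms @ 5 + 333.333ms (1)

note 9 onset = 14/3b = 1555.556ms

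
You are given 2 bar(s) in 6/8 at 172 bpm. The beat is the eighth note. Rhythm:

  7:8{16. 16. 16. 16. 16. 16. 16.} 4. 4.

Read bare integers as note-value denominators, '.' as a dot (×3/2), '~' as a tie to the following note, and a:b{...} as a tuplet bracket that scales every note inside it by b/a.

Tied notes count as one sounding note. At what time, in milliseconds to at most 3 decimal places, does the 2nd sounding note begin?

1. 0.0ms @ 0 + 299.003ms (6/7)
2. 299.003ms @ 6/7 + 299.003ms (6/7)
3. 598.007ms @ 12/7 + 299.003ms (6/7)
4. 897.01ms @ 18/7 + 299.003ms (6/7)
5. 1196.013ms @ 24/7 + 299.003ms (6/7)
6. 1495.017ms @ 30/7 + 299.003ms (6/7)
7. 1794.02ms @ 36/7 + 299.003ms (6/7)
8. 2093.023ms @ 6 + 1046.512ms (3)
9. 3139.535ms @ 9 + 1046.512ms (3)

note 2 onset = 6/7b = 299.003ms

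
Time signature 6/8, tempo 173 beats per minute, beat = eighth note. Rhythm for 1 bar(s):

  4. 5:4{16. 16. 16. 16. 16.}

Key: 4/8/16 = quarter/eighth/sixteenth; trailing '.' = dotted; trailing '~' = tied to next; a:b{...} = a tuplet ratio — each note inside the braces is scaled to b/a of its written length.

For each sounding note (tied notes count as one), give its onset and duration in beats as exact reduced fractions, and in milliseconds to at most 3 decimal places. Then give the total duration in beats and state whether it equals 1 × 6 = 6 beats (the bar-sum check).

1) 0.0ms=0b +1040.462ms=3b
2) 1040.462ms=3b +208.092ms=3/5b
3) 1248.555ms=18/5b +208.092ms=3/5b
4) 1456.647ms=21/5b +208.092ms=3/5b
5) 1664.74ms=24/5b +208.092ms=3/5b
6) 1872.832ms=27/5b +208.092ms=3/5b
Σ=6b of 6 (173bpm 6/8) — PASS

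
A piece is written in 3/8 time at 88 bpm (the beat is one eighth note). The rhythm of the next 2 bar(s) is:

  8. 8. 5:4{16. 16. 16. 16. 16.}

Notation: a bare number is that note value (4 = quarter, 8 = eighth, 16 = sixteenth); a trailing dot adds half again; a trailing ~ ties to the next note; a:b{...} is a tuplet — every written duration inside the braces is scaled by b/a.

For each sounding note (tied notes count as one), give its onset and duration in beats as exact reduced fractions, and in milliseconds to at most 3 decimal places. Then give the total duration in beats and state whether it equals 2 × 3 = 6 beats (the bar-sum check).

1) 0.0ms=0b +1022.727ms=3/2b
2) 1022.727ms=3/2b +1022.727ms=3/2b
3) 2045.455ms=3b +409.091ms=3/5b
4) 2454.545ms=18/5b +409.091ms=3/5b
5) 2863.636ms=21/5b +409.091ms=3/5b
6) 3272.727ms=24/5b +409.091ms=3/5b
7) 3681.818ms=27/5b +409.091ms=3/5b
Σ=6b of 6 (88bpm 3/8) — PASS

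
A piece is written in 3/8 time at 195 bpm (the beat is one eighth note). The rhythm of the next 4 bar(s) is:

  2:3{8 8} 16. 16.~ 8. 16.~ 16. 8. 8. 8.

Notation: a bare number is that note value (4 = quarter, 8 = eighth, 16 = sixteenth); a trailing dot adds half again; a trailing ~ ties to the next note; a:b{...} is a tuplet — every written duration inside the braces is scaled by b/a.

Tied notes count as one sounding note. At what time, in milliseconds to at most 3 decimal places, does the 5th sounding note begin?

note 5 onset = 6b = 1846.154ms

1. 0.0ms @ 0 + 461.538ms (3/2)
2. 461.538ms @ 3/2 + 461.538ms (3/2)
3. 923.077ms @ 3 + 230.769ms (3/4)
4. 1153.846ms @ 15/4 + 692.308ms (9/4)
5. 1846.154ms @ 6 + 461.538ms (3/2)
6. 2307.692ms @ 15/2 + 461.538ms (3/2)
7. 2769.231ms @ 9 + 461.538ms (3/2)
8. 3230.769ms @ 21/2 + 461.538ms (3/2)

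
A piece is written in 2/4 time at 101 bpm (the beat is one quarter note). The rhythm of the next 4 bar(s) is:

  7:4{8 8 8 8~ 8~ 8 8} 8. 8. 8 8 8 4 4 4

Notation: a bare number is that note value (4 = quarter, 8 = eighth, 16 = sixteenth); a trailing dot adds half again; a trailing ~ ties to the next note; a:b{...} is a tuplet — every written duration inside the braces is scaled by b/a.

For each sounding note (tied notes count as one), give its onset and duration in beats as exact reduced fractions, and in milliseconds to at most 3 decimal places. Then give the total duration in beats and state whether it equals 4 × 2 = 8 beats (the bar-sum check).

1) 0.0ms=0b +169.731ms=2/7b
2) 169.731ms=2/7b +169.731ms=2/7b
3) 339.463ms=4/7b +169.731ms=2/7b
4) 509.194ms=6/7b +509.194ms=6/7b
5) 1018.388ms=12/7b +169.731ms=2/7b
6) 1188.119ms=2b +445.545ms=3/4b
7) 1633.663ms=11/4b +445.545ms=3/4b
8) 2079.208ms=7/2b +297.03ms=1/2b
9) 2376.238ms=4b +297.03ms=1/2b
10) 2673.267ms=9/2b +297.03ms=1/2b
11) 2970.297ms=5b +594.059ms=1b
12) 3564.356ms=6b +594.059ms=1b
13) 4158.416ms=7b +594.059ms=1b
Σ=8b of 8 (101bpm 2/4) — PASS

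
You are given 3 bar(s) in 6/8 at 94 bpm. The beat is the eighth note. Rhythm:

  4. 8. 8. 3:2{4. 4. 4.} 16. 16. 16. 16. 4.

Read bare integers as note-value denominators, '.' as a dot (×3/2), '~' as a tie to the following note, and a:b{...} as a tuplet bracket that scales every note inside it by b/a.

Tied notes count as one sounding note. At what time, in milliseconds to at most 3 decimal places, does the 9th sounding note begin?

note 9 onset = 27/2b = 8617.021ms

1. 0.0ms @ 0 + 1914.894ms (3)
2. 1914.894ms @ 3 + 957.447ms (3/2)
3. 2872.34ms @ 9/2 + 957.447ms (3/2)
4. 3829.787ms @ 6 + 1276.596ms (2)
5. 5106.383ms @ 8 + 1276.596ms (2)
6. 6382.979ms @ 10 + 1276.596ms (2)
7. 7659.574ms @ 12 + 478.723ms (3/4)
8. 8138.298ms @ 51/4 + 478.723ms (3/4)
9. 8617.021ms @ 27/2 + 478.723ms (3/4)
10. 9095.745ms @ 57/4 + 478.723ms (3/4)
11. 9574.468ms @ 15 + 1914.894ms (3)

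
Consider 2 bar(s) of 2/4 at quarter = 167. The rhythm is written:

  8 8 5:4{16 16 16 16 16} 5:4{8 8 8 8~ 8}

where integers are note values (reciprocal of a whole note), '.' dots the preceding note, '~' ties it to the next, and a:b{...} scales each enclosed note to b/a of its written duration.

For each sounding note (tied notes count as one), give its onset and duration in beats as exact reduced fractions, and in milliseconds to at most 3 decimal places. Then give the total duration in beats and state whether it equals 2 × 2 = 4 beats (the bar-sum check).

1) 0.0ms=0b +179.641ms=1/2b
2) 179.641ms=1/2b +179.641ms=1/2b
3) 359.281ms=1b +71.856ms=1/5b
4) 431.138ms=6/5b +71.856ms=1/5b
5) 502.994ms=7/5b +71.856ms=1/5b
6) 574.85ms=8/5b +71.856ms=1/5b
7) 646.707ms=9/5b +71.856ms=1/5b
8) 718.563ms=2b +143.713ms=2/5b
9) 862.275ms=12/5b +143.713ms=2/5b
10) 1005.988ms=14/5b +143.713ms=2/5b
11) 1149.701ms=16/5b +287.425ms=4/5b
Σ=4b of 4 (167bpm 2/4) — PASS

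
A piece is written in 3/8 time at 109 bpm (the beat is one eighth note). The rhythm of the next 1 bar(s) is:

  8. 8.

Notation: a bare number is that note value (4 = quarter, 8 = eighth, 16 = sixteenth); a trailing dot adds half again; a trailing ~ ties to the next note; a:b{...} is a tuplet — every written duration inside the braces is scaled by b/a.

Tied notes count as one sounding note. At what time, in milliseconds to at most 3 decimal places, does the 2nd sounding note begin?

1. 0.0ms @ 0 + 825.688ms (3/2)
2. 825.688ms @ 3/2 + 825.688ms (3/2)

note 2 onset = 3/2b = 825.688ms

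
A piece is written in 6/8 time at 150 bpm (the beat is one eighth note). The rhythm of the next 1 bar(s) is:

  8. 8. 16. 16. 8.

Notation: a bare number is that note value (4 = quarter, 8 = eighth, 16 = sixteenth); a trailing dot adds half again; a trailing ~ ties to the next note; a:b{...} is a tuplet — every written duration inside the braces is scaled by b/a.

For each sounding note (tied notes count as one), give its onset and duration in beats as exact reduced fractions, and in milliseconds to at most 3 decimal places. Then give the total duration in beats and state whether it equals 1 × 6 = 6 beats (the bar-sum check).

1) 0.0ms=0b +600.0ms=3/2b
2) 600.0ms=3/2b +600.0ms=3/2b
3) 1200.0ms=3b +300.0ms=3/4b
4) 1500.0ms=15/4b +300.0ms=3/4b
5) 1800.0ms=9/2b +600.0ms=3/2b
Σ=6b of 6 (150bpm 6/8) — PASS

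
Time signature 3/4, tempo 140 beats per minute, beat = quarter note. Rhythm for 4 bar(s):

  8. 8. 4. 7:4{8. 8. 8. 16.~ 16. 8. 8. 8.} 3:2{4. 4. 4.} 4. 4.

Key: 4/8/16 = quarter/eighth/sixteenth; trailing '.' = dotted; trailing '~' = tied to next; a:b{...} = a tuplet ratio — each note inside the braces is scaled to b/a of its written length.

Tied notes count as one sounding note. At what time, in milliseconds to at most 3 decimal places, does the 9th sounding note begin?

note 9 onset = 36/7b = 2204.082ms

1. 0.0ms @ 0 + 321.429ms (3/4)
2. 321.429ms @ 3/4 + 321.429ms (3/4)
3. 642.857ms @ 3/2 + 642.857ms (3/2)
4. 1285.714ms @ 3 + 183.673ms (3/7)
5. 1469.388ms @ 24/7 + 183.673ms (3/7)
6. 1653.061ms @ 27/7 + 183.673ms (3/7)
7. 1836.735ms @ 30/7 + 183.673ms (3/7)
8. 2020.408ms @ 33/7 + 183.673ms (3/7)
9. 2204.082ms @ 36/7 + 183.673ms (3/7)
10. 2387.755ms @ 39/7 + 183.673ms (3/7)
11. 2571.429ms @ 6 + 428.571ms (1)
12. 3000.0ms @ 7 + 428.571ms (1)
13. 3428.571ms @ 8 + 428.571ms (1)
14. 3857.143ms @ 9 + 642.857ms (3/2)
15. 4500.0ms @ 21/2 + 642.857ms (3/2)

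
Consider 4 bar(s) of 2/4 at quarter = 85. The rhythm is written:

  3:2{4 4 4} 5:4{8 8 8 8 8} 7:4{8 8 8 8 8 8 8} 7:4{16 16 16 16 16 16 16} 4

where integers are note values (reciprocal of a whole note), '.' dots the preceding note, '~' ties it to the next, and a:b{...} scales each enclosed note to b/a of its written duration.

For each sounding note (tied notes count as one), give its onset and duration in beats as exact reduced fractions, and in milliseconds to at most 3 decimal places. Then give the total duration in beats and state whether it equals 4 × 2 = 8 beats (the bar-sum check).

1) 0.0ms=0b +470.588ms=2/3b
2) 470.588ms=2/3b +470.588ms=2/3b
3) 941.176ms=4/3b +470.588ms=2/3b
4) 1411.765ms=2b +282.353ms=2/5b
5) 1694.118ms=12/5b +282.353ms=2/5b
6) 1976.471ms=14/5b +282.353ms=2/5b
7) 2258.824ms=16/5b +282.353ms=2/5b
8) 2541.176ms=18/5b +282.353ms=2/5b
9) 2823.529ms=4b +201.681ms=2/7b
10) 3025.21ms=30/7b +201.681ms=2/7b
11) 3226.891ms=32/7b +201.681ms=2/7b
12) 3428.571ms=34/7b +201.681ms=2/7b
13) 3630.252ms=36/7b +201.681ms=2/7b
14) 3831.933ms=38/7b +201.681ms=2/7b
15) 4033.613ms=40/7b +201.681ms=2/7b
16) 4235.294ms=6b +100.84ms=1/7b
17) 4336.134ms=43/7b +100.84ms=1/7b
18) 4436.975ms=44/7b +100.84ms=1/7b
19) 4537.815ms=45/7b +100.84ms=1/7b
20) 4638.655ms=46/7b +100.84ms=1/7b
21) 4739.496ms=47/7b +100.84ms=1/7b
22) 4840.336ms=48/7b +100.84ms=1/7b
23) 4941.176ms=7b +705.882ms=1b
Σ=8b of 8 (85bpm 2/4) — PASS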